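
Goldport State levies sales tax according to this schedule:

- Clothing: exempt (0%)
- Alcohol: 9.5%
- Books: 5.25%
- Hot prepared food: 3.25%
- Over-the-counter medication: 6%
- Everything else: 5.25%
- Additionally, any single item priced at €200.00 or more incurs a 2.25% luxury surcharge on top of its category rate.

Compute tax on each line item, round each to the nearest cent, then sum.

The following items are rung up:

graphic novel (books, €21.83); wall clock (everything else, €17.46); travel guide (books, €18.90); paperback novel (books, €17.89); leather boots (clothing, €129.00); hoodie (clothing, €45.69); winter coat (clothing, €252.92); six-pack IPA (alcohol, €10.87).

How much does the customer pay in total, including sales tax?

Graphic novel €21.83: books → 5.25% → €1.15
Wall clock €17.46: everything else → 5.25% → €0.92
Travel guide €18.90: books → 5.25% → €0.99
Paperback novel €17.89: books → 5.25% → €0.94
Leather boots €129.00: clothing → 0% → €0.00
Hoodie €45.69: clothing → 0% → €0.00
Winter coat €252.92: clothing → 0% + 2.25% surcharge = 2.25% → €5.69
Six-pack IPA €10.87: alcohol → 9.5% → €1.03
Subtotal = €514.56; tax = €10.72; total due = €525.28

€525.28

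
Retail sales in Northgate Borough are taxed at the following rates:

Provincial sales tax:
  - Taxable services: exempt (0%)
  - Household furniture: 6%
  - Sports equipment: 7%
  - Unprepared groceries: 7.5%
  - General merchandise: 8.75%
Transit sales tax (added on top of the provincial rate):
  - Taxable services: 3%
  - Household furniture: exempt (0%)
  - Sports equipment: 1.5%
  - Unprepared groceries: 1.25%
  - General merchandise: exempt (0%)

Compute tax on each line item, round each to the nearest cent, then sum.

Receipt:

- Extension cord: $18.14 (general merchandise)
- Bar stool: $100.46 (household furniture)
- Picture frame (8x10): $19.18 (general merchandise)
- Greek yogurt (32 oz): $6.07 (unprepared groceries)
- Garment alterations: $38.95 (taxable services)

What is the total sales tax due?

$11.00

Extension cord $18.14: general merchandise → 8.75% + 0% transit = 8.75% → $1.59
Bar stool $100.46: household furniture → 6% + 0% transit = 6% → $6.03
Picture frame (8x10) $19.18: general merchandise → 8.75% + 0% transit = 8.75% → $1.68
Greek yogurt (32 oz) $6.07: unprepared groceries → 7.5% + 1.25% transit = 8.75% → $0.53
Garment alterations $38.95: taxable services → 0% + 3% transit = 3% → $1.17
Total tax = $1.59 + $6.03 + $1.68 + $0.53 + $1.17 = $11.00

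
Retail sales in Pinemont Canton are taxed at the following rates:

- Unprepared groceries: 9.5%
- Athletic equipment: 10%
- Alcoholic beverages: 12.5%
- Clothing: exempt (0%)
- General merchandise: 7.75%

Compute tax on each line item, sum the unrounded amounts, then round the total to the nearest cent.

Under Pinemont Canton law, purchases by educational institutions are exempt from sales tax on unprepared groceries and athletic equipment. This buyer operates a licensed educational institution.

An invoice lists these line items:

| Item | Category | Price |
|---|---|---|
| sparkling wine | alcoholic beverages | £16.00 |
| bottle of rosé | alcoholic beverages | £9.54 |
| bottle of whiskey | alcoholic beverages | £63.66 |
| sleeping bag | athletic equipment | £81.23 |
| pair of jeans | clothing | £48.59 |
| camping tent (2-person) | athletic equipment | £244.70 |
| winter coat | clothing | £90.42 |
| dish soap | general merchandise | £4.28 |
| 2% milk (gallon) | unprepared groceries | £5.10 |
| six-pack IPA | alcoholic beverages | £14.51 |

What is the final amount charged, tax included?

Sparkling wine £16.00: alcoholic beverages → 12.5% → £2.00
Bottle of rosé £9.54: alcoholic beverages → 12.5% → £1.1925
Bottle of whiskey £63.66: alcoholic beverages → 12.5% → £7.9575
Sleeping bag £81.23: athletic equipment, buyer-exempt → 0% → £0.00
Pair of jeans £48.59: clothing → 0% → £0.00
Camping tent (2-person) £244.70: athletic equipment, buyer-exempt → 0% → £0.00
Winter coat £90.42: clothing → 0% → £0.00
Dish soap £4.28: general merchandise → 7.75% → £0.3317
2% milk (gallon) £5.10: unprepared groceries, buyer-exempt → 0% → £0.00
Six-pack IPA £14.51: alcoholic beverages → 12.5% → £1.81375
Subtotal = £578.03; unrounded tax = £13.29545 → £13.30; total due = £591.33

£591.33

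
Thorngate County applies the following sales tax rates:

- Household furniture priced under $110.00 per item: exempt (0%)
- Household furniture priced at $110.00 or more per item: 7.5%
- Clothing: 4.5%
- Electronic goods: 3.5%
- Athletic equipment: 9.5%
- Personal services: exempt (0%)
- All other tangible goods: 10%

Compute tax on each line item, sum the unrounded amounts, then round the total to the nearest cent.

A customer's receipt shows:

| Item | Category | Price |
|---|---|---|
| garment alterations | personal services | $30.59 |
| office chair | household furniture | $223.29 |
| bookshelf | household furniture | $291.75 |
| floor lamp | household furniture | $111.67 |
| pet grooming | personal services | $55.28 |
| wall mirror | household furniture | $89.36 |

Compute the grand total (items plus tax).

$848.94

Garment alterations $30.59: personal services → 0% → $0.00
Office chair $223.29: household furniture, $110.00 or more → 7.5% → $16.74675
Bookshelf $291.75: household furniture, $110.00 or more → 7.5% → $21.88125
Floor lamp $111.67: household furniture, $110.00 or more → 7.5% → $8.37525
Pet grooming $55.28: personal services → 0% → $0.00
Wall mirror $89.36: household furniture, under $110.00 → 0% → $0.00
Subtotal = $801.94; unrounded tax = $47.00325 → $47.00; total due = $848.94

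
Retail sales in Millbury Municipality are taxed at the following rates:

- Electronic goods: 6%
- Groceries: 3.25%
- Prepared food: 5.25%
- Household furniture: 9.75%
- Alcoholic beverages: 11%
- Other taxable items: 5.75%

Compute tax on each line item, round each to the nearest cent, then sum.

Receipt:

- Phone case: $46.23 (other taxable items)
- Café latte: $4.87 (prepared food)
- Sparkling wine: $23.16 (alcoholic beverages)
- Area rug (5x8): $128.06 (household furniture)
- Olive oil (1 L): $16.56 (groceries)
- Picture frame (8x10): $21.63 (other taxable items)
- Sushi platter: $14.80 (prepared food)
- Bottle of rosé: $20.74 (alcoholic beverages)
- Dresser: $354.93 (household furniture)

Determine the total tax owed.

Phone case $46.23: other taxable items → 5.75% → $2.66
Café latte $4.87: prepared food → 5.25% → $0.26
Sparkling wine $23.16: alcoholic beverages → 11% → $2.55
Area rug (5x8) $128.06: household furniture → 9.75% → $12.49
Olive oil (1 L) $16.56: groceries → 3.25% → $0.54
Picture frame (8x10) $21.63: other taxable items → 5.75% → $1.24
Sushi platter $14.80: prepared food → 5.25% → $0.78
Bottle of rosé $20.74: alcoholic beverages → 11% → $2.28
Dresser $354.93: household furniture → 9.75% → $34.61
Total tax = $2.66 + $0.26 + $2.55 + $12.49 + $0.54 + $1.24 + $0.78 + $2.28 + $34.61 = $57.41

$57.41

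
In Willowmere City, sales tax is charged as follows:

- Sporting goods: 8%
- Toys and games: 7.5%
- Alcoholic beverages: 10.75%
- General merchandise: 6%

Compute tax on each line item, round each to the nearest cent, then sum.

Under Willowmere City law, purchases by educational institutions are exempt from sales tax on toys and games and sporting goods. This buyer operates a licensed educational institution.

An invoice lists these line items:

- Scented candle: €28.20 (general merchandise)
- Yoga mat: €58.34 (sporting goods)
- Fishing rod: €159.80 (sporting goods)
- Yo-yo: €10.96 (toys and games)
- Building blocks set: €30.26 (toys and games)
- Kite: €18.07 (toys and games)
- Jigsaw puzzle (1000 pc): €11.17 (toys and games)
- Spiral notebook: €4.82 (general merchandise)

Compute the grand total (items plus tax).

€323.60

Scented candle €28.20: general merchandise → 6% → €1.69
Yoga mat €58.34: sporting goods, buyer-exempt → 0% → €0.00
Fishing rod €159.80: sporting goods, buyer-exempt → 0% → €0.00
Yo-yo €10.96: toys and games, buyer-exempt → 0% → €0.00
Building blocks set €30.26: toys and games, buyer-exempt → 0% → €0.00
Kite €18.07: toys and games, buyer-exempt → 0% → €0.00
Jigsaw puzzle (1000 pc) €11.17: toys and games, buyer-exempt → 0% → €0.00
Spiral notebook €4.82: general merchandise → 6% → €0.29
Subtotal = €321.62; tax = €1.98; total due = €323.60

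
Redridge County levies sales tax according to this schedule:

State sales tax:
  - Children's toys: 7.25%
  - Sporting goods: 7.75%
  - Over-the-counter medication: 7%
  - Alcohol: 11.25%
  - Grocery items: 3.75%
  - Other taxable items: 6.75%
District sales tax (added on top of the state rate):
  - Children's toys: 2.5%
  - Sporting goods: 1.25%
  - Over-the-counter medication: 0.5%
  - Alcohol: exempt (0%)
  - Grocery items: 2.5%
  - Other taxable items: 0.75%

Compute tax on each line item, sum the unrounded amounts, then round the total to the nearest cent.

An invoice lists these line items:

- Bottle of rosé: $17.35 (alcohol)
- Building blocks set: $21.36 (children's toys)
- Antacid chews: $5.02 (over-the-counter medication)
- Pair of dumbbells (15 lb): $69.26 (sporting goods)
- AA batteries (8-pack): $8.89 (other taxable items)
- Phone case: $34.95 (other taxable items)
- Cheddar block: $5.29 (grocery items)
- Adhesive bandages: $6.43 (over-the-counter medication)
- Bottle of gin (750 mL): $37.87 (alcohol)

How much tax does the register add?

$19.01

Bottle of rosé $17.35: alcohol → 11.25% + 0% district = 11.25% → $1.951875
Building blocks set $21.36: children's toys → 7.25% + 2.5% district = 9.75% → $2.0826
Antacid chews $5.02: over-the-counter medication → 7% + 0.5% district = 7.5% → $0.3765
Pair of dumbbells (15 lb) $69.26: sporting goods → 7.75% + 1.25% district = 9% → $6.2334
AA batteries (8-pack) $8.89: other taxable items → 6.75% + 0.75% district = 7.5% → $0.66675
Phone case $34.95: other taxable items → 6.75% + 0.75% district = 7.5% → $2.62125
Cheddar block $5.29: grocery items → 3.75% + 2.5% district = 6.25% → $0.330625
Adhesive bandages $6.43: over-the-counter medication → 7% + 0.5% district = 7.5% → $0.48225
Bottle of gin (750 mL) $37.87: alcohol → 11.25% + 0% district = 11.25% → $4.260375
Unrounded tax sum = $19.005625 → $19.01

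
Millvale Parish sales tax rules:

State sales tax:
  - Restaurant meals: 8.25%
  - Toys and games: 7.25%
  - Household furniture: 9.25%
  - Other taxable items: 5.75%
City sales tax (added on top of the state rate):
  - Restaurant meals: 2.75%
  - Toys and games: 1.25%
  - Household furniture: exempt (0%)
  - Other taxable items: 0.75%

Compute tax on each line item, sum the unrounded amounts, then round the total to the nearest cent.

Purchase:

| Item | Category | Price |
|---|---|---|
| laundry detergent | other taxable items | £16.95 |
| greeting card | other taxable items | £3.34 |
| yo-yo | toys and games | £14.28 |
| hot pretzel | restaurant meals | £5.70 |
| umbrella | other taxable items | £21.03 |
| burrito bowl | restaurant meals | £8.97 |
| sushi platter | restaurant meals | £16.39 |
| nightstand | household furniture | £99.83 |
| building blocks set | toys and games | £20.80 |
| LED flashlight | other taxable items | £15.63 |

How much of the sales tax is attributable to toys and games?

£2.98

Yo-yo £14.28: toys and games → 7.25% + 1.25% city = 8.5% → £1.2138
Building blocks set £20.80: toys and games → 7.25% + 1.25% city = 8.5% → £1.768
Tax on toys and games: unrounded sum = £2.9818 → £2.98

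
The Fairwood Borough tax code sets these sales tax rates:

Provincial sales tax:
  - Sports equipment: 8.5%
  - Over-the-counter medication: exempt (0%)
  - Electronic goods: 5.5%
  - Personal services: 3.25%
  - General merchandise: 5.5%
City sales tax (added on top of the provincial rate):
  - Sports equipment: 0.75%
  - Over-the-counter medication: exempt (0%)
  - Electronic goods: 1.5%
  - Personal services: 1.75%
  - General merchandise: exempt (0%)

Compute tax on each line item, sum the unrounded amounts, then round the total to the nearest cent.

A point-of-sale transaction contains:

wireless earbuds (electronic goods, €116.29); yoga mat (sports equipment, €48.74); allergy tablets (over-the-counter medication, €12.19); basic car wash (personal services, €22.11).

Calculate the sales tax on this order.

Wireless earbuds €116.29: electronic goods → 5.5% + 1.5% city = 7% → €8.1403
Yoga mat €48.74: sports equipment → 8.5% + 0.75% city = 9.25% → €4.50845
Allergy tablets €12.19: over-the-counter medication → 0% + 0% city = 0% → €0.00
Basic car wash €22.11: personal services → 3.25% + 1.75% city = 5% → €1.1055
Unrounded tax sum = €13.75425 → €13.75

€13.75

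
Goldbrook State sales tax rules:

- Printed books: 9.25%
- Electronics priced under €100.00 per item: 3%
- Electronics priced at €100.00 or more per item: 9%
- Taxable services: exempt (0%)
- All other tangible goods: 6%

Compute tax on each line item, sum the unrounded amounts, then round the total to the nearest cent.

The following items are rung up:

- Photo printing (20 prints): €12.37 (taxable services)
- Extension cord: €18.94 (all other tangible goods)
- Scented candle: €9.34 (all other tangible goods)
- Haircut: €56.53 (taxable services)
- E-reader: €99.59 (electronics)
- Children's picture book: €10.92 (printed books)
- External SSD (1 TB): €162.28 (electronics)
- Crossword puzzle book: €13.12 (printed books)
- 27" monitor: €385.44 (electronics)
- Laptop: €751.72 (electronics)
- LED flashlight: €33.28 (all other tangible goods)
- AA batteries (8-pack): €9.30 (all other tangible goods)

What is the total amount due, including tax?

€1689.24

Photo printing (20 prints) €12.37: taxable services → 0% → €0.00
Extension cord €18.94: all other tangible goods → 6% → €1.1364
Scented candle €9.34: all other tangible goods → 6% → €0.5604
Haircut €56.53: taxable services → 0% → €0.00
E-reader €99.59: electronics, under €100.00 → 3% → €2.9877
Children's picture book €10.92: printed books → 9.25% → €1.0101
External SSD (1 TB) €162.28: electronics, €100.00 or more → 9% → €14.6052
Crossword puzzle book €13.12: printed books → 9.25% → €1.2136
27" monitor €385.44: electronics, €100.00 or more → 9% → €34.6896
Laptop €751.72: electronics, €100.00 or more → 9% → €67.6548
LED flashlight €33.28: all other tangible goods → 6% → €1.9968
AA batteries (8-pack) €9.30: all other tangible goods → 6% → €0.558
Subtotal = €1562.83; unrounded tax = €126.4126 → €126.41; total due = €1689.24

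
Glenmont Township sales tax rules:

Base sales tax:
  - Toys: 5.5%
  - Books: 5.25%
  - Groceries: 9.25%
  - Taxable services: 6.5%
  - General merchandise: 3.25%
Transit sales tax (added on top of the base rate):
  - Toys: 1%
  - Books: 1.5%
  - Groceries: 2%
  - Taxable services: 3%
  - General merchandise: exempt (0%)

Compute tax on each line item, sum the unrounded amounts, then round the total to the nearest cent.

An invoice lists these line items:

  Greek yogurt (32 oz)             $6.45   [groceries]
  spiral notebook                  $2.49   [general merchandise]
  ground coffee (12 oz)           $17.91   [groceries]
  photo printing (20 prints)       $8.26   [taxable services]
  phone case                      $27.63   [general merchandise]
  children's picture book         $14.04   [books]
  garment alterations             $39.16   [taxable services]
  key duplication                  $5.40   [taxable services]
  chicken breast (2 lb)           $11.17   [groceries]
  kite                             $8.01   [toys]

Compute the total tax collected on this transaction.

Greek yogurt (32 oz) $6.45: groceries → 9.25% + 2% transit = 11.25% → $0.725625
Spiral notebook $2.49: general merchandise → 3.25% + 0% transit = 3.25% → $0.080925
Ground coffee (12 oz) $17.91: groceries → 9.25% + 2% transit = 11.25% → $2.014875
Photo printing (20 prints) $8.26: taxable services → 6.5% + 3% transit = 9.5% → $0.7847
Phone case $27.63: general merchandise → 3.25% + 0% transit = 3.25% → $0.897975
Children's picture book $14.04: books → 5.25% + 1.5% transit = 6.75% → $0.9477
Garment alterations $39.16: taxable services → 6.5% + 3% transit = 9.5% → $3.7202
Key duplication $5.40: taxable services → 6.5% + 3% transit = 9.5% → $0.513
Chicken breast (2 lb) $11.17: groceries → 9.25% + 2% transit = 11.25% → $1.256625
Kite $8.01: toys → 5.5% + 1% transit = 6.5% → $0.52065
Unrounded tax sum = $11.462275 → $11.46

$11.46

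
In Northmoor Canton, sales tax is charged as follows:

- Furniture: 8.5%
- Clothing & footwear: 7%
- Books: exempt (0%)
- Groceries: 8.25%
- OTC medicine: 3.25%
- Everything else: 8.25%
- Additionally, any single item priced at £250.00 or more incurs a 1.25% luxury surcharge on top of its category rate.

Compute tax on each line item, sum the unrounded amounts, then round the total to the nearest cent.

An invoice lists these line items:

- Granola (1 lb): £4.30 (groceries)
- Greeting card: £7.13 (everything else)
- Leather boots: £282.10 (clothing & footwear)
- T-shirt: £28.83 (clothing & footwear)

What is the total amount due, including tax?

Granola (1 lb) £4.30: groceries → 8.25% → £0.35475
Greeting card £7.13: everything else → 8.25% → £0.588225
Leather boots £282.10: clothing & footwear → 7% + 1.25% surcharge = 8.25% → £23.27325
T-shirt £28.83: clothing & footwear → 7% → £2.0181
Subtotal = £322.36; unrounded tax = £26.234325 → £26.23; total due = £348.59

£348.59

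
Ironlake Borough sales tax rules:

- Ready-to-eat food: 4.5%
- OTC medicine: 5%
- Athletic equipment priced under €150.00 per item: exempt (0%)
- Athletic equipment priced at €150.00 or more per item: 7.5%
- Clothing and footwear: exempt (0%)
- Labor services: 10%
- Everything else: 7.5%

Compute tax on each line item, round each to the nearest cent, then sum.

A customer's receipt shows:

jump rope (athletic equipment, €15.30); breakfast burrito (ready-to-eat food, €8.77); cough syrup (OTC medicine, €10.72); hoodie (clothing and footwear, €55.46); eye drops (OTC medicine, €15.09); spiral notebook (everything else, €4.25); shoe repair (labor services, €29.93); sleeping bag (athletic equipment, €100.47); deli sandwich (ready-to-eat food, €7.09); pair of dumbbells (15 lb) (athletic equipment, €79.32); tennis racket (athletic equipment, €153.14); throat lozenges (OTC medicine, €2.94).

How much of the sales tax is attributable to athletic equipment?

€11.49

Jump rope €15.30: athletic equipment, under €150.00 → 0% → €0.00
Sleeping bag €100.47: athletic equipment, under €150.00 → 0% → €0.00
Pair of dumbbells (15 lb) €79.32: athletic equipment, under €150.00 → 0% → €0.00
Tennis racket €153.14: athletic equipment, €150.00 or more → 7.5% → €11.49
Tax on athletic equipment = €0.00 + €0.00 + €0.00 + €11.49 = €11.49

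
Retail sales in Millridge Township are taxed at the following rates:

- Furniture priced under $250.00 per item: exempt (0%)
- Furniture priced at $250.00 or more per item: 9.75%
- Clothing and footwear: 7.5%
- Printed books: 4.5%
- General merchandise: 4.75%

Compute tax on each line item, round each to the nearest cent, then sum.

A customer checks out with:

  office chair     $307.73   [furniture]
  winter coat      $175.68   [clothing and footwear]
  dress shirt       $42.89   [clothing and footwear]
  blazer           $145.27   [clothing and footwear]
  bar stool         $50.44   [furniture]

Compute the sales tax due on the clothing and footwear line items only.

Winter coat $175.68: clothing and footwear → 7.5% → $13.18
Dress shirt $42.89: clothing and footwear → 7.5% → $3.22
Blazer $145.27: clothing and footwear → 7.5% → $10.90
Tax on clothing and footwear = $13.18 + $3.22 + $10.90 = $27.30

$27.30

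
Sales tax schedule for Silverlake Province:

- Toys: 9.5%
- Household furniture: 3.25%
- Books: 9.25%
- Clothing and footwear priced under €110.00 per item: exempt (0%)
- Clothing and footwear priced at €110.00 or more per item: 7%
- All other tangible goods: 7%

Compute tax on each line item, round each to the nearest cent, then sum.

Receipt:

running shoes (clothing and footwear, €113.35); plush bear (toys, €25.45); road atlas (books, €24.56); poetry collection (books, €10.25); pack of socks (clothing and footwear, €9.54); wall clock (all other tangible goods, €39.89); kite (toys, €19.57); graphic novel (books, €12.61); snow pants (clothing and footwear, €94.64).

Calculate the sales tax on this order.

€19.39

Running shoes €113.35: clothing and footwear, €110.00 or more → 7% → €7.93
Plush bear €25.45: toys → 9.5% → €2.42
Road atlas €24.56: books → 9.25% → €2.27
Poetry collection €10.25: books → 9.25% → €0.95
Pack of socks €9.54: clothing and footwear, under €110.00 → 0% → €0.00
Wall clock €39.89: all other tangible goods → 7% → €2.79
Kite €19.57: toys → 9.5% → €1.86
Graphic novel €12.61: books → 9.25% → €1.17
Snow pants €94.64: clothing and footwear, under €110.00 → 0% → €0.00
Total tax = €7.93 + €2.42 + €2.27 + €0.95 + €2.79 + €1.86 + €1.17 = €19.39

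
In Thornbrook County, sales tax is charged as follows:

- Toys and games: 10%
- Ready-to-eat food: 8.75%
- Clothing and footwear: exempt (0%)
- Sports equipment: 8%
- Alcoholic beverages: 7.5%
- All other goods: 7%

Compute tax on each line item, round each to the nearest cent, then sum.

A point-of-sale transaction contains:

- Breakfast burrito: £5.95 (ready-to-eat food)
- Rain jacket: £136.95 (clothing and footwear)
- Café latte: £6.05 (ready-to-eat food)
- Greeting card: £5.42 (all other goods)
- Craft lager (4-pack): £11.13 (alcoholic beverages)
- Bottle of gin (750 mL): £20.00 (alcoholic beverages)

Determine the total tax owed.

Breakfast burrito £5.95: ready-to-eat food → 8.75% → £0.52
Rain jacket £136.95: clothing and footwear → 0% → £0.00
Café latte £6.05: ready-to-eat food → 8.75% → £0.53
Greeting card £5.42: all other goods → 7% → £0.38
Craft lager (4-pack) £11.13: alcoholic beverages → 7.5% → £0.83
Bottle of gin (750 mL) £20.00: alcoholic beverages → 7.5% → £1.50
Total tax = £0.52 + £0.53 + £0.38 + £0.83 + £1.50 = £3.76

£3.76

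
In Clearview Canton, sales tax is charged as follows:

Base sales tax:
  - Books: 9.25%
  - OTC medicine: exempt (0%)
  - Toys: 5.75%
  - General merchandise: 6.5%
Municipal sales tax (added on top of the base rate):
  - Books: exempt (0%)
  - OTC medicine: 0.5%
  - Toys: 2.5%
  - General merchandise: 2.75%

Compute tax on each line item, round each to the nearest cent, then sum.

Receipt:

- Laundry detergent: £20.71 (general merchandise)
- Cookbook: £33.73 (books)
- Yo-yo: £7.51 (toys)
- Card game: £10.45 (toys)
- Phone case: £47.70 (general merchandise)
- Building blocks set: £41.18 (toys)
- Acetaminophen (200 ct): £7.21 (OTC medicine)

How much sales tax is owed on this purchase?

Laundry detergent £20.71: general merchandise → 6.5% + 2.75% municipal = 9.25% → £1.92
Cookbook £33.73: books → 9.25% + 0% municipal = 9.25% → £3.12
Yo-yo £7.51: toys → 5.75% + 2.5% municipal = 8.25% → £0.62
Card game £10.45: toys → 5.75% + 2.5% municipal = 8.25% → £0.86
Phone case £47.70: general merchandise → 6.5% + 2.75% municipal = 9.25% → £4.41
Building blocks set £41.18: toys → 5.75% + 2.5% municipal = 8.25% → £3.40
Acetaminophen (200 ct) £7.21: OTC medicine → 0% + 0.5% municipal = 0.5% → £0.04
Total tax = £1.92 + £3.12 + £0.62 + £0.86 + £4.41 + £3.40 + £0.04 = £14.37

£14.37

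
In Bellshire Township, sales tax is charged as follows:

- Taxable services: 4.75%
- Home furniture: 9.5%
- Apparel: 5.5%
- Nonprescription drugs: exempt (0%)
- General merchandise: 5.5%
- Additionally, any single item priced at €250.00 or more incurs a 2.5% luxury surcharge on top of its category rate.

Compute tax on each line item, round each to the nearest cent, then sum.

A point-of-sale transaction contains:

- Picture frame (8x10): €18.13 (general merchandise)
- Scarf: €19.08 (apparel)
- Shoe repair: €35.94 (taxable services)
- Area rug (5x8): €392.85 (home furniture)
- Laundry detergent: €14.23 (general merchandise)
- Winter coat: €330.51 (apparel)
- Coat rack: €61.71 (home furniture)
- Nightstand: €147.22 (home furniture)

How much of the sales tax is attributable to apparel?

Scarf €19.08: apparel → 5.5% → €1.05
Winter coat €330.51: apparel → 5.5% + 2.5% surcharge = 8% → €26.44
Tax on apparel = €1.05 + €26.44 = €27.49

€27.49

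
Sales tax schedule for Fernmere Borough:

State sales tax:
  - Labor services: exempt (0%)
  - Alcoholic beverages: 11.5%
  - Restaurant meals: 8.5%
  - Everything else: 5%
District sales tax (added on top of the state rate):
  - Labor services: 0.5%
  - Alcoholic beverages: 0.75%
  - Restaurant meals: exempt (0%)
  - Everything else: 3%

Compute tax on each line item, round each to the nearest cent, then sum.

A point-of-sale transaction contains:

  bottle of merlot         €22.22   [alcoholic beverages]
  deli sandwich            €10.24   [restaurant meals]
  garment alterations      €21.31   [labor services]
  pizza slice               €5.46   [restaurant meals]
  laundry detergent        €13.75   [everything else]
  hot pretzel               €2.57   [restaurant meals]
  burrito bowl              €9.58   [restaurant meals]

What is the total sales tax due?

€6.29

Bottle of merlot €22.22: alcoholic beverages → 11.5% + 0.75% district = 12.25% → €2.72
Deli sandwich €10.24: restaurant meals → 8.5% + 0% district = 8.5% → €0.87
Garment alterations €21.31: labor services → 0% + 0.5% district = 0.5% → €0.11
Pizza slice €5.46: restaurant meals → 8.5% + 0% district = 8.5% → €0.46
Laundry detergent €13.75: everything else → 5% + 3% district = 8% → €1.10
Hot pretzel €2.57: restaurant meals → 8.5% + 0% district = 8.5% → €0.22
Burrito bowl €9.58: restaurant meals → 8.5% + 0% district = 8.5% → €0.81
Total tax = €2.72 + €0.87 + €0.11 + €0.46 + €1.10 + €0.22 + €0.81 = €6.29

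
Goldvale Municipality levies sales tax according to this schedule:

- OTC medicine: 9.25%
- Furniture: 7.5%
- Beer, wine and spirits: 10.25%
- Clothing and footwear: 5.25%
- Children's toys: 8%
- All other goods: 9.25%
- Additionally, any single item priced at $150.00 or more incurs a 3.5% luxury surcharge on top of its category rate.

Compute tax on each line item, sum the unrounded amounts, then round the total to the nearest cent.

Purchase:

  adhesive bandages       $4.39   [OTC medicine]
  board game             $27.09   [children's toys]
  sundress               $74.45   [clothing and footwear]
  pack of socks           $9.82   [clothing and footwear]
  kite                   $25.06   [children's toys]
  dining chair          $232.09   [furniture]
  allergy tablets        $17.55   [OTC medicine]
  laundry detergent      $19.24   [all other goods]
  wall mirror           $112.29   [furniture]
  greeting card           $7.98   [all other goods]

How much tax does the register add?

Adhesive bandages $4.39: OTC medicine → 9.25% → $0.406075
Board game $27.09: children's toys → 8% → $2.1672
Sundress $74.45: clothing and footwear → 5.25% → $3.908625
Pack of socks $9.82: clothing and footwear → 5.25% → $0.51555
Kite $25.06: children's toys → 8% → $2.0048
Dining chair $232.09: furniture → 7.5% + 3.5% surcharge = 11% → $25.5299
Allergy tablets $17.55: OTC medicine → 9.25% → $1.623375
Laundry detergent $19.24: all other goods → 9.25% → $1.7797
Wall mirror $112.29: furniture → 7.5% → $8.42175
Greeting card $7.98: all other goods → 9.25% → $0.73815
Unrounded tax sum = $47.095125 → $47.10

$47.10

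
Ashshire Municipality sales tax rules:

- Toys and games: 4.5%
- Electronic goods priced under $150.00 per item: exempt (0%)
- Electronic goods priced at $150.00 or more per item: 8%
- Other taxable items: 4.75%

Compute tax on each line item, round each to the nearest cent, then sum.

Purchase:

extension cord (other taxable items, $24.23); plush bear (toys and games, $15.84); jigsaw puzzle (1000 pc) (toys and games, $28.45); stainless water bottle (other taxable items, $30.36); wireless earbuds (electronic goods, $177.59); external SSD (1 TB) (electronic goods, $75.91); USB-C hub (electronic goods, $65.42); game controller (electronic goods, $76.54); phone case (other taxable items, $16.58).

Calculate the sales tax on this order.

Extension cord $24.23: other taxable items → 4.75% → $1.15
Plush bear $15.84: toys and games → 4.5% → $0.71
Jigsaw puzzle (1000 pc) $28.45: toys and games → 4.5% → $1.28
Stainless water bottle $30.36: other taxable items → 4.75% → $1.44
Wireless earbuds $177.59: electronic goods, $150.00 or more → 8% → $14.21
External SSD (1 TB) $75.91: electronic goods, under $150.00 → 0% → $0.00
USB-C hub $65.42: electronic goods, under $150.00 → 0% → $0.00
Game controller $76.54: electronic goods, under $150.00 → 0% → $0.00
Phone case $16.58: other taxable items → 4.75% → $0.79
Total tax = $1.15 + $0.71 + $1.28 + $1.44 + $14.21 + $0.79 = $19.58

$19.58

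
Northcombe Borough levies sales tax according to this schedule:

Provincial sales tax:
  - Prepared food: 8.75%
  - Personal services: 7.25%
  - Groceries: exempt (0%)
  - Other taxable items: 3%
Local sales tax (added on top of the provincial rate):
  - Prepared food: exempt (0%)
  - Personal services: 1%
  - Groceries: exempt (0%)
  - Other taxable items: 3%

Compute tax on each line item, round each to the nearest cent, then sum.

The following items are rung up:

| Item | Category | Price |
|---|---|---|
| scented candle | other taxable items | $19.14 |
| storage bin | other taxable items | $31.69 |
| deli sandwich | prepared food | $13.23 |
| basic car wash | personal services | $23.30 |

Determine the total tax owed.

$6.13

Scented candle $19.14: other taxable items → 3% + 3% local = 6% → $1.15
Storage bin $31.69: other taxable items → 3% + 3% local = 6% → $1.90
Deli sandwich $13.23: prepared food → 8.75% + 0% local = 8.75% → $1.16
Basic car wash $23.30: personal services → 7.25% + 1% local = 8.25% → $1.92
Total tax = $1.15 + $1.90 + $1.16 + $1.92 = $6.13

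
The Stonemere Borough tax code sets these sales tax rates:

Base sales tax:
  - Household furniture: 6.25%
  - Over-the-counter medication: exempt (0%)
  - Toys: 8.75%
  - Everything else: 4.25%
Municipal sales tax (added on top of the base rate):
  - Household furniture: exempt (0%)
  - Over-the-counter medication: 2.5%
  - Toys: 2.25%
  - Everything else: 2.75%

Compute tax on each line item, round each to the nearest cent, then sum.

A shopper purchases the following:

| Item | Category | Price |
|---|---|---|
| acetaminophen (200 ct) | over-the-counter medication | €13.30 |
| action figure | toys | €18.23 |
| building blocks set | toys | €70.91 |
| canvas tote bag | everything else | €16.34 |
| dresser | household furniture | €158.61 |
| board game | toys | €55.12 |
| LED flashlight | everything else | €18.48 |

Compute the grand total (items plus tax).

€379.53

Acetaminophen (200 ct) €13.30: over-the-counter medication → 0% + 2.5% municipal = 2.5% → €0.33
Action figure €18.23: toys → 8.75% + 2.25% municipal = 11% → €2.01
Building blocks set €70.91: toys → 8.75% + 2.25% municipal = 11% → €7.80
Canvas tote bag €16.34: everything else → 4.25% + 2.75% municipal = 7% → €1.14
Dresser €158.61: household furniture → 6.25% + 0% municipal = 6.25% → €9.91
Board game €55.12: toys → 8.75% + 2.25% municipal = 11% → €6.06
LED flashlight €18.48: everything else → 4.25% + 2.75% municipal = 7% → €1.29
Subtotal = €350.99; tax = €28.54; total due = €379.53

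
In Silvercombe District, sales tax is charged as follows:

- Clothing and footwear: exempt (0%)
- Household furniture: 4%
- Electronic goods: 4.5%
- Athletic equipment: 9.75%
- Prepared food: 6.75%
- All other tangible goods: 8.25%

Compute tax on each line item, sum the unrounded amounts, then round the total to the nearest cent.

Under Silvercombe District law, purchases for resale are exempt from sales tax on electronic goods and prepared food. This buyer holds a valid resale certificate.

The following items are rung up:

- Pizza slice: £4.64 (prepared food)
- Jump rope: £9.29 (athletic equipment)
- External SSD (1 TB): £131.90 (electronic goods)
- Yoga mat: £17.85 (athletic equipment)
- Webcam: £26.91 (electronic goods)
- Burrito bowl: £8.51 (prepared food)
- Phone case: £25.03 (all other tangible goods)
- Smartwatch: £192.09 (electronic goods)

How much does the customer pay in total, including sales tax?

Pizza slice £4.64: prepared food, buyer-exempt → 0% → £0.00
Jump rope £9.29: athletic equipment → 9.75% → £0.905775
External SSD (1 TB) £131.90: electronic goods, buyer-exempt → 0% → £0.00
Yoga mat £17.85: athletic equipment → 9.75% → £1.740375
Webcam £26.91: electronic goods, buyer-exempt → 0% → £0.00
Burrito bowl £8.51: prepared food, buyer-exempt → 0% → £0.00
Phone case £25.03: all other tangible goods → 8.25% → £2.064975
Smartwatch £192.09: electronic goods, buyer-exempt → 0% → £0.00
Subtotal = £416.22; unrounded tax = £4.711125 → £4.71; total due = £420.93

£420.93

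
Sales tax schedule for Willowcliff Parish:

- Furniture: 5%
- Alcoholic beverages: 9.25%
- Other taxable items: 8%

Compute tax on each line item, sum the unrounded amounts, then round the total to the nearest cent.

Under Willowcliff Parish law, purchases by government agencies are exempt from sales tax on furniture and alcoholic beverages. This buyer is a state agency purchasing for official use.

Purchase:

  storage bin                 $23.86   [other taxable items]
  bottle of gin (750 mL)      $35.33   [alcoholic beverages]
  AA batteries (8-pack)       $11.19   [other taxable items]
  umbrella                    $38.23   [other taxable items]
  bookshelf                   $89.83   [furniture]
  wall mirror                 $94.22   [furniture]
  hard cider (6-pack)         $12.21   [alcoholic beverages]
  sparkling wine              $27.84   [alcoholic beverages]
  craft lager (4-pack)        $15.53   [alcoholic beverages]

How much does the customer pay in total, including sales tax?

$354.10

Storage bin $23.86: other taxable items → 8% → $1.9088
Bottle of gin (750 mL) $35.33: alcoholic beverages, buyer-exempt → 0% → $0.00
AA batteries (8-pack) $11.19: other taxable items → 8% → $0.8952
Umbrella $38.23: other taxable items → 8% → $3.0584
Bookshelf $89.83: furniture, buyer-exempt → 0% → $0.00
Wall mirror $94.22: furniture, buyer-exempt → 0% → $0.00
Hard cider (6-pack) $12.21: alcoholic beverages, buyer-exempt → 0% → $0.00
Sparkling wine $27.84: alcoholic beverages, buyer-exempt → 0% → $0.00
Craft lager (4-pack) $15.53: alcoholic beverages, buyer-exempt → 0% → $0.00
Subtotal = $348.24; unrounded tax = $5.8624 → $5.86; total due = $354.10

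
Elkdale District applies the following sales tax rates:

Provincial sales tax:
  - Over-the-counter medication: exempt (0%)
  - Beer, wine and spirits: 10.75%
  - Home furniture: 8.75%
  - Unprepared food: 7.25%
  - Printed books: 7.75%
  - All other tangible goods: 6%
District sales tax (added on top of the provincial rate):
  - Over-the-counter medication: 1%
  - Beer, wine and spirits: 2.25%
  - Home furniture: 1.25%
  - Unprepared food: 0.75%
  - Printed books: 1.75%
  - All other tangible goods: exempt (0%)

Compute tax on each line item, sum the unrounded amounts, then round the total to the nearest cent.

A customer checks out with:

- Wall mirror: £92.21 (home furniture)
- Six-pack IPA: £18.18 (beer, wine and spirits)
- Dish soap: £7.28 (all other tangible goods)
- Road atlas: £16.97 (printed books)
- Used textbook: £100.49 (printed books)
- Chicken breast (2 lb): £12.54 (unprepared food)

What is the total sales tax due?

Wall mirror £92.21: home furniture → 8.75% + 1.25% district = 10% → £9.221
Six-pack IPA £18.18: beer, wine and spirits → 10.75% + 2.25% district = 13% → £2.3634
Dish soap £7.28: all other tangible goods → 6% + 0% district = 6% → £0.4368
Road atlas £16.97: printed books → 7.75% + 1.75% district = 9.5% → £1.61215
Used textbook £100.49: printed books → 7.75% + 1.75% district = 9.5% → £9.54655
Chicken breast (2 lb) £12.54: unprepared food → 7.25% + 0.75% district = 8% → £1.0032
Unrounded tax sum = £24.1831 → £24.18

£24.18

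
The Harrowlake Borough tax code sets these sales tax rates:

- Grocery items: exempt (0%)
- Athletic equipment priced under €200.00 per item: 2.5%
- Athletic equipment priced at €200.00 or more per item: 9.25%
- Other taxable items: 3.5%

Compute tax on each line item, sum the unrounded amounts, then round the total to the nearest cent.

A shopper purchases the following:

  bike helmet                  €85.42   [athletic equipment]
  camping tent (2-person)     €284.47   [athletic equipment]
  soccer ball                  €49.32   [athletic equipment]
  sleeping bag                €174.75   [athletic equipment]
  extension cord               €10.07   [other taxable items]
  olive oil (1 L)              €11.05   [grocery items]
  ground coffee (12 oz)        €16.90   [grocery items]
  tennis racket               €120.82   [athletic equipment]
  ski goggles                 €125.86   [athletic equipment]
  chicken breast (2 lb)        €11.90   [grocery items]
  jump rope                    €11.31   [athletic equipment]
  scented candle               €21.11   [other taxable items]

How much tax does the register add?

€41.59

Bike helmet €85.42: athletic equipment, under €200.00 → 2.5% → €2.1355
Camping tent (2-person) €284.47: athletic equipment, €200.00 or more → 9.25% → €26.313475
Soccer ball €49.32: athletic equipment, under €200.00 → 2.5% → €1.233
Sleeping bag €174.75: athletic equipment, under €200.00 → 2.5% → €4.36875
Extension cord €10.07: other taxable items → 3.5% → €0.35245
Olive oil (1 L) €11.05: grocery items → 0% → €0.00
Ground coffee (12 oz) €16.90: grocery items → 0% → €0.00
Tennis racket €120.82: athletic equipment, under €200.00 → 2.5% → €3.0205
Ski goggles €125.86: athletic equipment, under €200.00 → 2.5% → €3.1465
Chicken breast (2 lb) €11.90: grocery items → 0% → €0.00
Jump rope €11.31: athletic equipment, under €200.00 → 2.5% → €0.28275
Scented candle €21.11: other taxable items → 3.5% → €0.73885
Unrounded tax sum = €41.591775 → €41.59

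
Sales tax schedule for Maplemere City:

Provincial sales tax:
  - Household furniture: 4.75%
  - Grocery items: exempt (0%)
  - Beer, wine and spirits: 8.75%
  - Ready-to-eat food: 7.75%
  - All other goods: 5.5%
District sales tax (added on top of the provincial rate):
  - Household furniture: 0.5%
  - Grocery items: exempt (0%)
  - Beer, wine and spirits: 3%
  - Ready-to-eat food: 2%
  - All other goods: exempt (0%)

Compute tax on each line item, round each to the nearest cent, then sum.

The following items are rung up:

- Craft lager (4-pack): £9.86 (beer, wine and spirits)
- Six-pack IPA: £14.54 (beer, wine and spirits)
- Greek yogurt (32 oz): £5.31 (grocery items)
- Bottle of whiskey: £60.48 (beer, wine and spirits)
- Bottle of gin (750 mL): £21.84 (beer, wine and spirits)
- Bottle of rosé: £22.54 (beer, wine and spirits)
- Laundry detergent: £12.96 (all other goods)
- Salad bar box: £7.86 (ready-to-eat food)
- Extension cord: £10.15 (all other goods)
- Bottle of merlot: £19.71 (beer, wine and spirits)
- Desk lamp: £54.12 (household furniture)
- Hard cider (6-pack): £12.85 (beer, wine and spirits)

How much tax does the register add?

Craft lager (4-pack) £9.86: beer, wine and spirits → 8.75% + 3% district = 11.75% → £1.16
Six-pack IPA £14.54: beer, wine and spirits → 8.75% + 3% district = 11.75% → £1.71
Greek yogurt (32 oz) £5.31: grocery items → 0% + 0% district = 0% → £0.00
Bottle of whiskey £60.48: beer, wine and spirits → 8.75% + 3% district = 11.75% → £7.11
Bottle of gin (750 mL) £21.84: beer, wine and spirits → 8.75% + 3% district = 11.75% → £2.57
Bottle of rosé £22.54: beer, wine and spirits → 8.75% + 3% district = 11.75% → £2.65
Laundry detergent £12.96: all other goods → 5.5% + 0% district = 5.5% → £0.71
Salad bar box £7.86: ready-to-eat food → 7.75% + 2% district = 9.75% → £0.77
Extension cord £10.15: all other goods → 5.5% + 0% district = 5.5% → £0.56
Bottle of merlot £19.71: beer, wine and spirits → 8.75% + 3% district = 11.75% → £2.32
Desk lamp £54.12: household furniture → 4.75% + 0.5% district = 5.25% → £2.84
Hard cider (6-pack) £12.85: beer, wine and spirits → 8.75% + 3% district = 11.75% → £1.51
Total tax = £1.16 + £1.71 + £7.11 + £2.57 + £2.65 + £0.71 + £0.77 + £0.56 + £2.32 + £2.84 + £1.51 = £23.91

£23.91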